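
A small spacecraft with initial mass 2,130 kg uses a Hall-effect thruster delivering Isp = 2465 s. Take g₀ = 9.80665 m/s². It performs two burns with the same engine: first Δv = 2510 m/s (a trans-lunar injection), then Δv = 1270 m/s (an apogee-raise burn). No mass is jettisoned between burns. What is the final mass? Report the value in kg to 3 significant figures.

final mass ≈ 1820 kg

v_e = Isp · g₀ = 2465 × 9.80665 = 24173.4 m/s.
After the first burn: m = 2130 × exp(−2510/24173.4) = 2130 × 0.90138 = 1,919.94 kg.
After the second burn: m = 1,919.94 × exp(−1270/24173.4) = 1,919.94 × 0.94882 = 1,821.68 kg.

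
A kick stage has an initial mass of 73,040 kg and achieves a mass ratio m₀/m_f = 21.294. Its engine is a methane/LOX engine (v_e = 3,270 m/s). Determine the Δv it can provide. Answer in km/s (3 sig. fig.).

Δv = v_e · ln(21.294) = 3270.0 × 3.0584 ≈ 10001.1 m/s.

Δv ≈ 10.0 km/s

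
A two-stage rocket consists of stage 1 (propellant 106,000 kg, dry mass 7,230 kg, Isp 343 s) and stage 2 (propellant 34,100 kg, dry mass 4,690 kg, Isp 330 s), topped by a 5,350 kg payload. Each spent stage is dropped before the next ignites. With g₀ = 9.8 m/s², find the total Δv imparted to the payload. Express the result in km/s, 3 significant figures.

Ignition mass of stage 1 = 106,000+7,230 + 34,100+4,690 + 5,350 = 157,370 kg.
Stage 1: m₀ = 157,370 kg, m_f = 157,370 − 106,000 = 51,370 kg; Δv = 343×9.8×ln(3.063) = 3361.4×1.1195 ≈ 3763 m/s.
Stage 2: m₀ = 44,140 kg, m_f = 44,140 − 34,100 = 10,040 kg; Δv = 330×9.8×ln(4.396) = 3234.0×1.4808 ≈ 4789 m/s.
Total Δv = 3763 + 4789 = 8552 m/s.

Δv ≈ 8.55 km/s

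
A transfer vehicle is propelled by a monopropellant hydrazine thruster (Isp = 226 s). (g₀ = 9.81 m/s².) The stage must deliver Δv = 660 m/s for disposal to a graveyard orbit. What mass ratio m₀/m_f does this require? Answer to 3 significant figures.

mass ratio ≈ 1.35

v_e = Isp · g₀ = 226 × 9.81 = 2217.1 m/s.
m₀/m_f = exp(Δv / v_e) = exp(660 / 2217.1) = exp(0.2977) = 1.3467.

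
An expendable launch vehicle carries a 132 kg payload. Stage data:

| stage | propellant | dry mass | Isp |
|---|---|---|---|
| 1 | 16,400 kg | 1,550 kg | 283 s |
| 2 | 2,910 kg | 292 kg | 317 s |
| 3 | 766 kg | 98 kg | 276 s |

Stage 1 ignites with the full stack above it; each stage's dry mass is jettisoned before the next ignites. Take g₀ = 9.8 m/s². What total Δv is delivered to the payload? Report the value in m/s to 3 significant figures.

Δv ≈ 11400 m/s

Ignition mass of stage 1 = 16,400+1,550 + 2,910+292 + 766+98 + 132 = 22,148 kg.
Stage 1: m₀ = 22,148 kg, m_f = 22,148 − 16,400 = 5,748 kg; Δv = 283×9.8×ln(3.853) = 2773.4×1.3489 ≈ 3741 m/s.
Stage 2: m₀ = 4,198 kg, m_f = 4,198 − 2,910 = 1,288 kg; Δv = 317×9.8×ln(3.259) = 3106.6×1.1815 ≈ 3671 m/s.
Stage 3: m₀ = 996 kg, m_f = 996 − 766 = 230 kg; Δv = 276×9.8×ln(4.33) = 2704.8×1.4657 ≈ 3964 m/s.
Total Δv = 3741 + 3671 + 3964 = 11376 m/s.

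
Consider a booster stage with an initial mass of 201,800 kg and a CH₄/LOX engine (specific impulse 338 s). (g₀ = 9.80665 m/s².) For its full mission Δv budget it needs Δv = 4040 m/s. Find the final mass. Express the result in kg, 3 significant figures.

v_e = Isp · g₀ = 338 × 9.80665 = 3314.6 m/s.
m₀/m_f = exp(Δv / v_e) = exp(4040 / 3314.6) = exp(1.2188) = 3.3832.
m_f = m₀ / 3.3832 = 201,800 / 3.3832 = 59,647.7 kg.

final mass ≈ 59600 kg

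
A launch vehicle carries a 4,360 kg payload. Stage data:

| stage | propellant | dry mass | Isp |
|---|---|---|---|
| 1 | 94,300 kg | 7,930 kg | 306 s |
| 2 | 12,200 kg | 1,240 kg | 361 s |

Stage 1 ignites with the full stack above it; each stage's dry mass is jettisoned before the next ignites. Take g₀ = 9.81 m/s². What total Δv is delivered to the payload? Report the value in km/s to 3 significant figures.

Δv ≈ 8.72 km/s

Ignition mass of stage 1 = 94,300+7,930 + 12,200+1,240 + 4,360 = 120,030 kg.
Stage 1: m₀ = 120,030 kg, m_f = 120,030 − 94,300 = 25,730 kg; Δv = 306×9.81×ln(4.665) = 3001.9×1.5401 ≈ 4623 m/s.
Stage 2: m₀ = 17,800 kg, m_f = 17,800 − 12,200 = 5,600 kg; Δv = 361×9.81×ln(3.179) = 3541.4×1.1564 ≈ 4095 m/s.
Total Δv = 4623 + 4095 = 8718 m/s.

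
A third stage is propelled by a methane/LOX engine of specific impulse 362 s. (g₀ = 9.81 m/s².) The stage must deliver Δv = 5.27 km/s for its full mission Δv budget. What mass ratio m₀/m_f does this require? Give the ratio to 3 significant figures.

v_e = Isp · g₀ = 362 × 9.81 = 3551.2 m/s.
By the Tsiolkovsky rocket equation, m₀/m_f = exp(Δv / v_e) = exp(5270 / 3551.2) = exp(1.4840) = 4.4105.

mass ratio ≈ 4.41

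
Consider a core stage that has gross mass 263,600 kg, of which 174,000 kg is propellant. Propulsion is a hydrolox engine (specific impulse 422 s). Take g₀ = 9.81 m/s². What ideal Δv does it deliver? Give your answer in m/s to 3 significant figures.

v_e = Isp · g₀ = 422 × 9.81 = 4139.8 m/s.
m_f = m₀ − m_prop = 263,600 − 174,000 = 89,600 kg.
Rocket equation: Δv = v_e · ln(m₀/m_f) = 4139.8 × ln(2.942) = 4139.8 × 1.0791 ≈ 4467.2 m/s.

Δv ≈ 4470 m/s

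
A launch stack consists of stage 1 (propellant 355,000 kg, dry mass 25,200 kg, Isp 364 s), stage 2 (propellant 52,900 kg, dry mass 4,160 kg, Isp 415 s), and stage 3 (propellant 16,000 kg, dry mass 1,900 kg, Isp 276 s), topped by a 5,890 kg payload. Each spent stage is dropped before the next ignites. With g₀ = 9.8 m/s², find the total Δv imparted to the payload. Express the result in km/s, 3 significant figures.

Δv ≈ 12.6 km/s

Ignition mass of stage 1 = 355,000+25,200 + 52,900+4,160 + 16,000+1,900 + 5,890 = 461,050 kg.
Stage 1: m₀ = 461,050 kg, m_f = 461,050 − 355,000 = 106,050 kg; Δv = 364×9.8×ln(4.347) = 3567.2×1.4696 ≈ 5242 m/s.
Stage 2: m₀ = 80,850 kg, m_f = 80,850 − 52,900 = 27,950 kg; Δv = 415×9.8×ln(2.893) = 4067.0×1.0622 ≈ 4320 m/s.
Stage 3: m₀ = 23,790 kg, m_f = 23,790 − 16,000 = 7,790 kg; Δv = 276×9.8×ln(3.054) = 2704.8×1.1164 ≈ 3020 m/s.
Total Δv = 5242 + 4320 + 3020 = 12582 m/s.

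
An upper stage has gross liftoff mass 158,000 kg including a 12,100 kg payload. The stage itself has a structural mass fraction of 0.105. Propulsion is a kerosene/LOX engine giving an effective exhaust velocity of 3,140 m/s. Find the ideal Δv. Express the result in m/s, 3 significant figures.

Stage wet mass = m₀ − payload = 158,000 − 12,100 = 145,900 kg.
Stage dry mass = ε × stage wet mass = 0.105 × 145,900 = 15,319.5 kg.
Burnout mass m_f = stage dry + payload = 15,319.5 + 12,100 = 27,419.5 kg.
Δv = v_e · ln(158,000/27,419.5) = 3140.0 × ln(5.762) = 3140.0 × 1.7513 ≈ 5499 m/s.

Δv ≈ 5500 m/s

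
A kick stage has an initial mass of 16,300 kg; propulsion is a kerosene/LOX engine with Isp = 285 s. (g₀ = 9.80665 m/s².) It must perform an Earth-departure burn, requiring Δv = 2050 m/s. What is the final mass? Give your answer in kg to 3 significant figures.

v_e = Isp · g₀ = 285 × 9.80665 = 2794.9 m/s.
By the Tsiolkovsky rocket equation, m₀/m_f = exp(Δv / v_e) = exp(2050 / 2794.9) = exp(0.7335) = 2.0823.
m_f = m₀ / 2.0823 = 16,300 / 2.0823 = 7,827.88 kg.

final mass ≈ 7830 kg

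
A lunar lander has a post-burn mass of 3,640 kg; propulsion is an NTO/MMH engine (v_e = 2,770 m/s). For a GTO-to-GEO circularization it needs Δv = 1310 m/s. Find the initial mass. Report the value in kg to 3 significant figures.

Using Δv = v_e ln(m₀/m_f): m₀/m_f = exp(Δv / v_e) = exp(1310 / 2770.0) = exp(0.4729) = 1.6047.
m₀ = m_f × 1.6047 = 3,640 × 1.6047 = 5,841.11 kg.

initial mass ≈ 5840 kg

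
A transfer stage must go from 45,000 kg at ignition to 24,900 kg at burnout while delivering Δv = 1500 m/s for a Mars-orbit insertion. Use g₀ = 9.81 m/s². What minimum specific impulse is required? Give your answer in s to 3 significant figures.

Isp ≈ 258 s

ln(m₀/m_f) = ln(45000/24900) = ln(1.807) = 0.5918.
v_e = Δv / ln(m₀/m_f) = 1500 / 0.5918 = 2534.7 m/s.
Isp = v_e / g₀ = 2534.7 / 9.81 = 258.4 s.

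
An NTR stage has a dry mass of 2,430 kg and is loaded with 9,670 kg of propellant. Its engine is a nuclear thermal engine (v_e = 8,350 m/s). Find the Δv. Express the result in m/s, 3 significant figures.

Δv ≈ 13400 m/s

m₀ = m_dry + m_prop = 2,430 + 9,670 = 12,100 kg.
Using Δv = v_e ln(m₀/m_f): Δv = v_e · ln(m₀/m_f) = 8350.0 × ln(4.979) = 8350.0 × 1.6053 ≈ 13404.4 m/s.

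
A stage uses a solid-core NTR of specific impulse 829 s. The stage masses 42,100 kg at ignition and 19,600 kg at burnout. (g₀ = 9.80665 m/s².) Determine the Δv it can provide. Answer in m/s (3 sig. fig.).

v_e = Isp · g₀ = 829 × 9.80665 = 8129.7 m/s.
Δv = v_e · ln(m₀/m_f) = 8129.7 × ln(2.148) = 8129.7 × 0.7645 ≈ 6215.3 m/s.

Δv ≈ 6220 m/s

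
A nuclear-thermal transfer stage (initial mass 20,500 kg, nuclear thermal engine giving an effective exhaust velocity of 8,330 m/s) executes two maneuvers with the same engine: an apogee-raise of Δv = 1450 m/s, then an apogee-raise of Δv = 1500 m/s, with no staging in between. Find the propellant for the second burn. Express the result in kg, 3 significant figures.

After the first burn: m = 20500 × exp(−1450/8330.0) = 20500 × 0.84024 = 17,224.9 kg.
After the second burn: m = 17,224.9 × exp(−1500/8330.0) = 17,224.9 × 0.83521 = 14,386.4 kg.
Second-burn propellant = 17,224.9 − 14,386.4 = 2,838.5 kg.

propellant for the second burn ≈ 2840 kg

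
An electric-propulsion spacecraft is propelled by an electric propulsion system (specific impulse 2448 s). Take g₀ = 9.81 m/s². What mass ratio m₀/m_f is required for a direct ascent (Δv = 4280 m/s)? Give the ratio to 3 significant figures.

v_e = Isp · g₀ = 2448 × 9.81 = 24014.9 m/s.
Rocket equation: m₀/m_f = exp(Δv / v_e) = exp(4280 / 24014.9) = exp(0.1782) = 1.1951.

mass ratio ≈ 1.20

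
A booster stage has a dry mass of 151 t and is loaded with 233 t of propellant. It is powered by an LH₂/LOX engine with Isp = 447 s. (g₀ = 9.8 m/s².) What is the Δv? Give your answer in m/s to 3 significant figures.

Δv ≈ 4090 m/s

v_e = Isp · g₀ = 447 × 9.8 = 4380.6 m/s.
m₀ = m_dry + m_prop = 151 + 233 = 384 t.
Using Δv = v_e ln(m₀/m_f): Δv = v_e · ln(m₀/m_f) = 4380.6 × ln(2.543) = 4380.6 × 0.9334 ≈ 4088.7 m/s.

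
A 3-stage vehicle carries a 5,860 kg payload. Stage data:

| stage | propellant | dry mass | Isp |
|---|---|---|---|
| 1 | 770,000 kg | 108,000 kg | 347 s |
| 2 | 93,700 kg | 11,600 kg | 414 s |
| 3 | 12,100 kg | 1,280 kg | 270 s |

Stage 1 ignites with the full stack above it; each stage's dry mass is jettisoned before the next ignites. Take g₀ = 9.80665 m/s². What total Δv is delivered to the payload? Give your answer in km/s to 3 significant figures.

Δv ≈ 13.3 km/s

Ignition mass of stage 1 = 770,000+108,000 + 93,700+11,600 + 12,100+1,280 + 5,860 = 1,002,540 kg.
Stage 1: m₀ = 1,002,540 kg, m_f = 1,002,540 − 770,000 = 232,540 kg; Δv = 347×9.80665×ln(4.311) = 3402.9×1.4612 ≈ 4972 m/s.
Stage 2: m₀ = 124,540 kg, m_f = 124,540 − 93,700 = 30,840 kg; Δv = 414×9.80665×ln(4.038) = 4060.0×1.3958 ≈ 5667 m/s.
Stage 3: m₀ = 19,240 kg, m_f = 19,240 − 12,100 = 7,140 kg; Δv = 270×9.80665×ln(2.695) = 2647.8×0.9913 ≈ 2625 m/s.
Total Δv = 4972 + 5667 + 2625 = 13264 m/s.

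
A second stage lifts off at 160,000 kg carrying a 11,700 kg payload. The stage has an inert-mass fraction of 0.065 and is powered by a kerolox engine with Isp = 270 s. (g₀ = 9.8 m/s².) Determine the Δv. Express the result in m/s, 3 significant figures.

Stage wet mass = m₀ − payload = 160,000 − 11,700 = 148,300 kg.
Stage dry mass = ε × stage wet mass = 0.065 × 148,300 = 9,639.5 kg.
Burnout mass m_f = stage dry + payload = 9,639.5 + 11,700 = 21,339.5 kg.
v_e = Isp · g₀ = 270 × 9.8 = 2646.0 m/s.
Δv = v_e · ln(160,000/21,339.5) = 2646.0 × ln(7.498) = 2646.0 × 2.0146 ≈ 5331 m/s.

Δv ≈ 5330 m/s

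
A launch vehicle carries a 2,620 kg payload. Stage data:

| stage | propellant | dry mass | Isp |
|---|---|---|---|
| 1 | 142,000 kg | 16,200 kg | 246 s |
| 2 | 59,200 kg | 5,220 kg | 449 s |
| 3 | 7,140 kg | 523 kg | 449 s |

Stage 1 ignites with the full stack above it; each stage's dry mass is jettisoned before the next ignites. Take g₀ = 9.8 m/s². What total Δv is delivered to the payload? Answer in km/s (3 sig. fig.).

Δv ≈ 14.4 km/s

Ignition mass of stage 1 = 142,000+16,200 + 59,200+5,220 + 7,140+523 + 2,620 = 232,903 kg.
Stage 1: m₀ = 232,903 kg, m_f = 232,903 − 142,000 = 90,903 kg; Δv = 246×9.8×ln(2.562) = 2410.8×0.9408 ≈ 2268 m/s.
Stage 2: m₀ = 74,703 kg, m_f = 74,703 − 59,200 = 15,503 kg; Δv = 449×9.8×ln(4.819) = 4400.2×1.5725 ≈ 6919 m/s.
Stage 3: m₀ = 10,283 kg, m_f = 10,283 − 7,140 = 3,143 kg; Δv = 449×9.8×ln(3.272) = 4400.2×1.1853 ≈ 5216 m/s.
Total Δv = 2268 + 6919 + 5216 = 14403 m/s.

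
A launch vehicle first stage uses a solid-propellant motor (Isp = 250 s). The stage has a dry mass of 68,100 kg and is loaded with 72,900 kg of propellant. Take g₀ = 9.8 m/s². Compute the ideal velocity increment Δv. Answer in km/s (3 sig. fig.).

v_e = Isp · g₀ = 250 × 9.8 = 2450.0 m/s.
m₀ = m_dry + m_prop = 68,100 + 72,900 = 141,000 kg.
By the Tsiolkovsky rocket equation, Δv = v_e · ln(m₀/m_f) = 2450.0 × ln(2.07) = 2450.0 × 0.7278 ≈ 1783.1 m/s.

Δv ≈ 1.78 km/s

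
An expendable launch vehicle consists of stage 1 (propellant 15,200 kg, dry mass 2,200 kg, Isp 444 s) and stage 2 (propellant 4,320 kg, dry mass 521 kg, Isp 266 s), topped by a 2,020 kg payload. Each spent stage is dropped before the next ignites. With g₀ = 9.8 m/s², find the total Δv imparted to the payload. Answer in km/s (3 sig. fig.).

Δv ≈ 6.87 km/s

Ignition mass of stage 1 = 15,200+2,200 + 4,320+521 + 2,020 = 24,261 kg.
Stage 1: m₀ = 24,261 kg, m_f = 24,261 − 15,200 = 9,061 kg; Δv = 444×9.8×ln(2.678) = 4351.2×0.9849 ≈ 4285 m/s.
Stage 2: m₀ = 6,861 kg, m_f = 6,861 − 4,320 = 2,541 kg; Δv = 266×9.8×ln(2.7) = 2606.8×0.9933 ≈ 2589 m/s.
Total Δv = 4285 + 2589 = 6874 m/s.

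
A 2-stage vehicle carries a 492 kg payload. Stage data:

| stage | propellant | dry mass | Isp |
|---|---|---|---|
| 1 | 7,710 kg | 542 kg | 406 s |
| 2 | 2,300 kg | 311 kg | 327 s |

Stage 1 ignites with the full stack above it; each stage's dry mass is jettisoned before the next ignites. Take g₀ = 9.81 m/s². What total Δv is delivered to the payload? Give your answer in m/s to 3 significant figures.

Ignition mass of stage 1 = 7,710+542 + 2,300+311 + 492 = 11,355 kg.
Stage 1: m₀ = 11,355 kg, m_f = 11,355 − 7,710 = 3,645 kg; Δv = 406×9.81×ln(3.115) = 3982.9×1.1363 ≈ 4526 m/s.
Stage 2: m₀ = 3,103 kg, m_f = 3,103 − 2,300 = 803 kg; Δv = 327×9.81×ln(3.864) = 3207.9×1.3518 ≈ 4336 m/s.
Total Δv = 4526 + 4336 = 8862 m/s.

Δv ≈ 8860 m/s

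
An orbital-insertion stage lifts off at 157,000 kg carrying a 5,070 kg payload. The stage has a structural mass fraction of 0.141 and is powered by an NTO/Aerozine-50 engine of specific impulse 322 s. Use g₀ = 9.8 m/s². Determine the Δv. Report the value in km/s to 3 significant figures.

Δv ≈ 5.62 km/s

Stage wet mass = m₀ − payload = 157,000 − 5,070 = 151,930 kg.
Stage dry mass = ε × stage wet mass = 0.141 × 151,930 = 21,422.1 kg.
Burnout mass m_f = stage dry + payload = 21,422.1 + 5,070 = 26,492.1 kg.
v_e = Isp · g₀ = 322 × 9.8 = 3155.6 m/s.
Using Δv = v_e ln(m₀/m_f): Δv = v_e · ln(157,000/26,492.1) = 3155.6 × ln(5.926) = 3155.6 × 1.7794 ≈ 5615 m/s.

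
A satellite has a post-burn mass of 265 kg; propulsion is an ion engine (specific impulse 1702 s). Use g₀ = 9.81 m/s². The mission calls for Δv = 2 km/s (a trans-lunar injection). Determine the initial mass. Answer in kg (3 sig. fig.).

v_e = Isp · g₀ = 1702 × 9.81 = 16696.6 m/s.
By the Tsiolkovsky rocket equation, m₀/m_f = exp(Δv / v_e) = exp(2000 / 16696.6) = exp(0.1198) = 1.1273.
m₀ = m_f × 1.1273 = 265 × 1.1273 = 298.735 kg.

initial mass ≈ 299 kg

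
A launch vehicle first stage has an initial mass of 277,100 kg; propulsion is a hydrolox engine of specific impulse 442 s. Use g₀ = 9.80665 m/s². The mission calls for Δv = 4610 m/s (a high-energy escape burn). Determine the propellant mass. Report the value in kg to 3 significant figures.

v_e = Isp · g₀ = 442 × 9.80665 = 4334.5 m/s.
m₀/m_f = exp(Δv / v_e) = exp(4610 / 4334.5) = exp(1.0636) = 2.8966.
m_f = 277,100 / 2.8966 = 95,663.9 kg, so propellant = m₀ − m_f = 277,100 − 95,663.9 = 181,436.1 kg.

propellant mass ≈ 181000 kg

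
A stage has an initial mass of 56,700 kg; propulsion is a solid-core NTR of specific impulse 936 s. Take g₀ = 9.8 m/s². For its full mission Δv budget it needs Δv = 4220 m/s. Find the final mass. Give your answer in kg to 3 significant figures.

v_e = Isp · g₀ = 936 × 9.8 = 9172.8 m/s.
Using Δv = v_e ln(m₀/m_f): m₀/m_f = exp(Δv / v_e) = exp(4220 / 9172.8) = exp(0.4601) = 1.5842.
m_f = m₀ / 1.5842 = 56,700 / 1.5842 = 35,790.9 kg.

final mass ≈ 35800 kg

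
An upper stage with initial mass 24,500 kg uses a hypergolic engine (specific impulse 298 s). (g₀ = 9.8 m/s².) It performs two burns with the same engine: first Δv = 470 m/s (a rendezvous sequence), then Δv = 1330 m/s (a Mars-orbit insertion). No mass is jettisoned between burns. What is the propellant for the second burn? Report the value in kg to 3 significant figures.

propellant for the second burn ≈ 7630 kg

v_e = Isp · g₀ = 298 × 9.8 = 2920.4 m/s.
After the first burn: m = 24500 × exp(−470/2920.4) = 24500 × 0.85135 = 20,858.1 kg.
After the second burn: m = 20,858.1 × exp(−1330/2920.4) = 20,858.1 × 0.63418 = 13,227.8 kg.
Second-burn propellant = 20,858.1 − 13,227.8 = 7,630.3 kg.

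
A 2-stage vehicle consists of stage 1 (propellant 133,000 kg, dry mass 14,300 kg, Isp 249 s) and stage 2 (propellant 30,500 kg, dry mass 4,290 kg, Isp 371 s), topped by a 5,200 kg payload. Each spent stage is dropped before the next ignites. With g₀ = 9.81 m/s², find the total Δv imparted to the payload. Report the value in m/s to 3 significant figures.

Δv ≈ 8260 m/s

Ignition mass of stage 1 = 133,000+14,300 + 30,500+4,290 + 5,200 = 187,290 kg.
Stage 1: m₀ = 187,290 kg, m_f = 187,290 − 133,000 = 54,290 kg; Δv = 249×9.81×ln(3.45) = 2442.7×1.2383 ≈ 3025 m/s.
Stage 2: m₀ = 39,990 kg, m_f = 39,990 − 30,500 = 9,490 kg; Δv = 371×9.81×ln(4.214) = 3639.5×1.4384 ≈ 5235 m/s.
Total Δv = 3025 + 5235 = 8260 m/s.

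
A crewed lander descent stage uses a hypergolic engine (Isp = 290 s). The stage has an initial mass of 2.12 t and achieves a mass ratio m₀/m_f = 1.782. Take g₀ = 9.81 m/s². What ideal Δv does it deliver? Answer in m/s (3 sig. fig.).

Δv ≈ 1640 m/s

v_e = Isp · g₀ = 290 × 9.81 = 2844.9 m/s.
Δv = v_e · ln(1.782) = 2844.9 × 0.5777 ≈ 1643.6 m/s.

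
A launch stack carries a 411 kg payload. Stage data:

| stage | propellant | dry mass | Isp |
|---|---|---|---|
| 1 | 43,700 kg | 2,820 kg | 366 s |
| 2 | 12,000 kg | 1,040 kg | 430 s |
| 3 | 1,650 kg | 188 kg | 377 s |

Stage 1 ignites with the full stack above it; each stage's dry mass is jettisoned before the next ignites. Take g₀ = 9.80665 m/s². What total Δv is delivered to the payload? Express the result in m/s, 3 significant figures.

Δv ≈ 15800 m/s

Ignition mass of stage 1 = 43,700+2,820 + 12,000+1,040 + 1,650+188 + 411 = 61,809 kg.
Stage 1: m₀ = 61,809 kg, m_f = 61,809 − 43,700 = 18,109 kg; Δv = 366×9.80665×ln(3.413) = 3589.2×1.2276 ≈ 4406 m/s.
Stage 2: m₀ = 15,289 kg, m_f = 15,289 − 12,000 = 3,289 kg; Δv = 430×9.80665×ln(4.649) = 4216.9×1.5366 ≈ 6479 m/s.
Stage 3: m₀ = 2,249 kg, m_f = 2,249 − 1,650 = 599 kg; Δv = 377×9.80665×ln(3.755) = 3697.1×1.3230 ≈ 4891 m/s.
Total Δv = 4406 + 6479 + 4891 = 15776 m/s.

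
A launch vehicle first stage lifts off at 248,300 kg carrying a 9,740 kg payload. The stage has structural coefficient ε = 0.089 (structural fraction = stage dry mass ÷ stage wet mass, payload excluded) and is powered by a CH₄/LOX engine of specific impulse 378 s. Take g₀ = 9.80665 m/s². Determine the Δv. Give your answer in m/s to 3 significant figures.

Stage wet mass = m₀ − payload = 248,300 − 9,740 = 238,560 kg.
Stage dry mass = ε × stage wet mass = 0.089 × 238,560 = 21,231.8 kg.
Burnout mass m_f = stage dry + payload = 21,231.8 + 9,740 = 30,971.8 kg.
v_e = Isp · g₀ = 378 × 9.80665 = 3706.9 m/s.
Δv = v_e · ln(248,300/30,971.8) = 3706.9 × ln(8.017) = 3706.9 × 2.0816 ≈ 7716 m/s.

Δv ≈ 7720 m/s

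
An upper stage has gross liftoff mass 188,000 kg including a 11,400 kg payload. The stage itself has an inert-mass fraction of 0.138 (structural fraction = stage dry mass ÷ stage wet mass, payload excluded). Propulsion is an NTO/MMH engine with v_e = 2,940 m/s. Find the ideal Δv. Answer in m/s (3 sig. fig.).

Δv ≈ 4880 m/s

Stage wet mass = m₀ − payload = 188,000 − 11,400 = 176,600 kg.
Stage dry mass = ε × stage wet mass = 0.138 × 176,600 = 24,370.8 kg.
Burnout mass m_f = stage dry + payload = 24,370.8 + 11,400 = 35,770.8 kg.
Using Δv = v_e ln(m₀/m_f): Δv = v_e · ln(188,000/35,770.8) = 2940.0 × ln(5.256) = 2940.0 × 1.6593 ≈ 4878 m/s.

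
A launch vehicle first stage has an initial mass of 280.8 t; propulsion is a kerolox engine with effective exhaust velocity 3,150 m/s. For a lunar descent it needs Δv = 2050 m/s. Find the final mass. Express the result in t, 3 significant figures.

From the ideal rocket equation, m₀/m_f = exp(Δv / v_e) = exp(2050 / 3150.0) = exp(0.6508) = 1.9171.
m_f = m₀ / 1.9171 = 280.8 / 1.9171 = 146.471 t.

final mass ≈ 146 t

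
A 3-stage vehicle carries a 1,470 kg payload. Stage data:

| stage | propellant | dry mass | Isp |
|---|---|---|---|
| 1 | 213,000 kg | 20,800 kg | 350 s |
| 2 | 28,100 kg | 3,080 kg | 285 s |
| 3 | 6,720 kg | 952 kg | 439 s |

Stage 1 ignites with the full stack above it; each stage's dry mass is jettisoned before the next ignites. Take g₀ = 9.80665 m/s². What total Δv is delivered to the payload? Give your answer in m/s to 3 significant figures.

Δv ≈ 14200 m/s

Ignition mass of stage 1 = 213,000+20,800 + 28,100+3,080 + 6,720+952 + 1,470 = 274,122 kg.
Stage 1: m₀ = 274,122 kg, m_f = 274,122 − 213,000 = 61,122 kg; Δv = 350×9.80665×ln(4.485) = 3432.3×1.5007 ≈ 5151 m/s.
Stage 2: m₀ = 40,322 kg, m_f = 40,322 − 28,100 = 12,222 kg; Δv = 285×9.80665×ln(3.299) = 2794.9×1.1937 ≈ 3336 m/s.
Stage 3: m₀ = 9,142 kg, m_f = 9,142 − 6,720 = 2,422 kg; Δv = 439×9.80665×ln(3.775) = 4305.1×1.3283 ≈ 5718 m/s.
Total Δv = 5151 + 3336 + 5718 = 14205 m/s.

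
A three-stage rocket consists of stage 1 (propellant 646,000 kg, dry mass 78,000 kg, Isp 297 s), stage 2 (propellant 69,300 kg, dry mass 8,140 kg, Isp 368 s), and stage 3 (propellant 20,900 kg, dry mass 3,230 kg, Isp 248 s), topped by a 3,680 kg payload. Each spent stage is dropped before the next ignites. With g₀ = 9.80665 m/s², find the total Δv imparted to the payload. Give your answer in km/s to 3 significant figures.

Δv ≈ 11.7 km/s

Ignition mass of stage 1 = 646,000+78,000 + 69,300+8,140 + 20,900+3,230 + 3,680 = 829,250 kg.
Stage 1: m₀ = 829,250 kg, m_f = 829,250 − 646,000 = 183,250 kg; Δv = 297×9.80665×ln(4.525) = 2912.6×1.5097 ≈ 4397 m/s.
Stage 2: m₀ = 105,250 kg, m_f = 105,250 − 69,300 = 35,950 kg; Δv = 368×9.80665×ln(2.928) = 3608.8×1.0742 ≈ 3877 m/s.
Stage 3: m₀ = 27,810 kg, m_f = 27,810 − 20,900 = 6,910 kg; Δv = 248×9.80665×ln(4.025) = 2432.0×1.3924 ≈ 3386 m/s.
Total Δv = 4397 + 3877 + 3386 = 11660 m/s.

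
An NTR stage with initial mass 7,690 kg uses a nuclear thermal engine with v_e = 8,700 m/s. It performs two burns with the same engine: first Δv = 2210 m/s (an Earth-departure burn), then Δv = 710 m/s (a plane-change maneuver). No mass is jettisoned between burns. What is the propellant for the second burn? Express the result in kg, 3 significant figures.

After the first burn: m = 7690 × exp(−2210/8700.0) = 7690 × 0.77567 = 5,964.9 kg.
After the second burn: m = 5,964.9 × exp(−710/8700.0) = 5,964.9 × 0.92163 = 5,497.43 kg.
Second-burn propellant = 5,964.9 − 5,497.43 = 467.47 kg.

propellant for the second burn ≈ 467 kg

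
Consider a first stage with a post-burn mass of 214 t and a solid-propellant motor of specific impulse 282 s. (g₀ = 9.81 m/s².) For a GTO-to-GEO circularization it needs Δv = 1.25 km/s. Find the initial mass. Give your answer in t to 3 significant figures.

initial mass ≈ 336 t

v_e = Isp · g₀ = 282 × 9.81 = 2766.4 m/s.
m₀/m_f = exp(Δv / v_e) = exp(1250 / 2766.4) = exp(0.4518) = 1.5712.
m₀ = m_f × 1.5712 = 214 × 1.5712 = 336.237 t.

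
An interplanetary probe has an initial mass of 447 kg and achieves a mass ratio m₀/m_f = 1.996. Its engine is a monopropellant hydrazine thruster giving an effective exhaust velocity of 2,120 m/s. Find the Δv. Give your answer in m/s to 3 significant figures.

Δv ≈ 1470 m/s

From the ideal rocket equation, Δv = v_e · ln(1.996) = 2120.0 × 0.6911 ≈ 1465.2 m/s.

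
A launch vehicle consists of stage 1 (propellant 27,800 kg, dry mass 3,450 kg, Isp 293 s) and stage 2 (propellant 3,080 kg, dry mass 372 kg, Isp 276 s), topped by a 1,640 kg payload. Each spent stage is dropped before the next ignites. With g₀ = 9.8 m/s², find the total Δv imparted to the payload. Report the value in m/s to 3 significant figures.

Δv ≈ 6670 m/s

Ignition mass of stage 1 = 27,800+3,450 + 3,080+372 + 1,640 = 36,342 kg.
Stage 1: m₀ = 36,342 kg, m_f = 36,342 − 27,800 = 8,542 kg; Δv = 293×9.8×ln(4.255) = 2871.4×1.4480 ≈ 4158 m/s.
Stage 2: m₀ = 5,092 kg, m_f = 5,092 − 3,080 = 2,012 kg; Δv = 276×9.8×ln(2.531) = 2704.8×0.9285 ≈ 2512 m/s.
Total Δv = 4158 + 2512 = 6670 m/s.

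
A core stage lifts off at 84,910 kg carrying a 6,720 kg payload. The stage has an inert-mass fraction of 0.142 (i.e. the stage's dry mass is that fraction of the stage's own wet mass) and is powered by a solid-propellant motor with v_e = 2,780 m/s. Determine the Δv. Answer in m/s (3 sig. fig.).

Stage wet mass = m₀ − payload = 84,910 − 6,720 = 78,190 kg.
Stage dry mass = ε × stage wet mass = 0.142 × 78,190 = 11,103 kg.
Burnout mass m_f = stage dry + payload = 11,103 + 6,720 = 17,823 kg.
By the Tsiolkovsky rocket equation, Δv = v_e · ln(84,910/17,823) = 2780.0 × ln(4.764) = 2780.0 × 1.5611 ≈ 4340 m/s.

Δv ≈ 4340 m/s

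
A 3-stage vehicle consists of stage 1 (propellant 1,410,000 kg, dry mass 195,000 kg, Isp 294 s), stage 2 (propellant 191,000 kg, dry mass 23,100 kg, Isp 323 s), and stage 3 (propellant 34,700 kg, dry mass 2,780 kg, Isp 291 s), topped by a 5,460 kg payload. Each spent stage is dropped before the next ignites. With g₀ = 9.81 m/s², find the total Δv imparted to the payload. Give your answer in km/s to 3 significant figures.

Ignition mass of stage 1 = 1,410,000+195,000 + 191,000+23,100 + 34,700+2,780 + 5,460 = 1,862,040 kg.
Stage 1: m₀ = 1,862,040 kg, m_f = 1,862,040 − 1,410,000 = 452,040 kg; Δv = 294×9.81×ln(4.119) = 2884.1×1.4157 ≈ 4083 m/s.
Stage 2: m₀ = 257,040 kg, m_f = 257,040 − 191,000 = 66,040 kg; Δv = 323×9.81×ln(3.892) = 3168.6×1.3590 ≈ 4306 m/s.
Stage 3: m₀ = 42,940 kg, m_f = 42,940 − 34,700 = 8,240 kg; Δv = 291×9.81×ln(5.211) = 2854.7×1.6508 ≈ 4713 m/s.
Total Δv = 4083 + 4306 + 4713 = 13102 m/s.

Δv ≈ 13.1 km/s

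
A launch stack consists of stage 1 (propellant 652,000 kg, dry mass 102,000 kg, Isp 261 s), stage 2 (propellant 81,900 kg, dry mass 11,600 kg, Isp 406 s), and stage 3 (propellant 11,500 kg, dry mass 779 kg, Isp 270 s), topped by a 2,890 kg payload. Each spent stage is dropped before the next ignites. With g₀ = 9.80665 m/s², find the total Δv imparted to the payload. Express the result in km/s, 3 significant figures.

Ignition mass of stage 1 = 652,000+102,000 + 81,900+11,600 + 11,500+779 + 2,890 = 862,669 kg.
Stage 1: m₀ = 862,669 kg, m_f = 862,669 − 652,000 = 210,669 kg; Δv = 261×9.80665×ln(4.095) = 2559.5×1.4097 ≈ 3608 m/s.
Stage 2: m₀ = 108,669 kg, m_f = 108,669 − 81,900 = 26,769 kg; Δv = 406×9.80665×ln(4.06) = 3981.5×1.4011 ≈ 5578 m/s.
Stage 3: m₀ = 15,169 kg, m_f = 15,169 − 11,500 = 3,669 kg; Δv = 270×9.80665×ln(4.134) = 2647.8×1.4193 ≈ 3758 m/s.
Total Δv = 3608 + 5578 + 3758 = 12944 m/s.

Δv ≈ 12.9 km/s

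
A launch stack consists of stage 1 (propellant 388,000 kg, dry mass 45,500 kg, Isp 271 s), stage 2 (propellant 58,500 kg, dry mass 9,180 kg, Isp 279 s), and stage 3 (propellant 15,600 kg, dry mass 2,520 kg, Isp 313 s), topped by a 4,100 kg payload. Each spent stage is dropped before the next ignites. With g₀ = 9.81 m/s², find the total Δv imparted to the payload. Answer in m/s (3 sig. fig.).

Ignition mass of stage 1 = 388,000+45,500 + 58,500+9,180 + 15,600+2,520 + 4,100 = 523,400 kg.
Stage 1: m₀ = 523,400 kg, m_f = 523,400 − 388,000 = 135,400 kg; Δv = 271×9.81×ln(3.866) = 2658.5×1.3521 ≈ 3595 m/s.
Stage 2: m₀ = 89,900 kg, m_f = 89,900 − 58,500 = 31,400 kg; Δv = 279×9.81×ln(2.863) = 2737.0×1.0519 ≈ 2879 m/s.
Stage 3: m₀ = 22,220 kg, m_f = 22,220 − 15,600 = 6,620 kg; Δv = 313×9.81×ln(3.356) = 3070.5×1.2109 ≈ 3718 m/s.
Total Δv = 3595 + 2879 + 3718 = 10192 m/s.

Δv ≈ 10200 m/s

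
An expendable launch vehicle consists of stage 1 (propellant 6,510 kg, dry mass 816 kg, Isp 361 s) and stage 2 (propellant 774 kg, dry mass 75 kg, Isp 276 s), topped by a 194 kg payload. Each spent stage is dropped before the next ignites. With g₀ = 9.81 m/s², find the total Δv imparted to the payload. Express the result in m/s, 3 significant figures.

Ignition mass of stage 1 = 6,510+816 + 774+75 + 194 = 8,369 kg.
Stage 1: m₀ = 8,369 kg, m_f = 8,369 − 6,510 = 1,859 kg; Δv = 361×9.81×ln(4.502) = 3541.4×1.5045 ≈ 5328 m/s.
Stage 2: m₀ = 1,043 kg, m_f = 1,043 − 774 = 269 kg; Δv = 276×9.81×ln(3.877) = 2707.6×1.3551 ≈ 3669 m/s.
Total Δv = 5328 + 3669 = 8997 m/s.

Δv ≈ 9000 m/s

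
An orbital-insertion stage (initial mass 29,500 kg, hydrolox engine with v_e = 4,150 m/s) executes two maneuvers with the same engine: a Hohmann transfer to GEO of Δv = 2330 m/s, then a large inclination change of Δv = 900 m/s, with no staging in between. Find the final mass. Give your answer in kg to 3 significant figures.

After the first burn: m = 29500 × exp(−2330/4150.0) = 29500 × 0.57038 = 16,826.2 kg.
After the second burn: m = 16,826.2 × exp(−900/4150.0) = 16,826.2 × 0.80504 = 13,545.8 kg.

final mass ≈ 13500 kg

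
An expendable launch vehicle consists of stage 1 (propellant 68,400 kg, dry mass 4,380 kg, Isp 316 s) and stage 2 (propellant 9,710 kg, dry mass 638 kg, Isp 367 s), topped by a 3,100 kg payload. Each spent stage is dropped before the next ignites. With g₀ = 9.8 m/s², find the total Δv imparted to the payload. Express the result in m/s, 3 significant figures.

Δv ≈ 9490 m/s

Ignition mass of stage 1 = 68,400+4,380 + 9,710+638 + 3,100 = 86,228 kg.
Stage 1: m₀ = 86,228 kg, m_f = 86,228 − 68,400 = 17,828 kg; Δv = 316×9.8×ln(4.837) = 3096.8×1.5762 ≈ 4881 m/s.
Stage 2: m₀ = 13,448 kg, m_f = 13,448 − 9,710 = 3,738 kg; Δv = 367×9.8×ln(3.598) = 3596.6×1.2803 ≈ 4605 m/s.
Total Δv = 4881 + 4605 = 9486 m/s.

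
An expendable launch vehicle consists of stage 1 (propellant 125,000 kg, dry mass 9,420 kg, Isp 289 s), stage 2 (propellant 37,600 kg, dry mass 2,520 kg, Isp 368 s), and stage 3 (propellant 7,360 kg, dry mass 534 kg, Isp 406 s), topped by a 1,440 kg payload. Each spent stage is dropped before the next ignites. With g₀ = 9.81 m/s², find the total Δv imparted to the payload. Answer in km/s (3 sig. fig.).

Δv ≈ 14.6 km/s

Ignition mass of stage 1 = 125,000+9,420 + 37,600+2,520 + 7,360+534 + 1,440 = 183,874 kg.
Stage 1: m₀ = 183,874 kg, m_f = 183,874 − 125,000 = 58,874 kg; Δv = 289×9.81×ln(3.123) = 2835.1×1.1389 ≈ 3229 m/s.
Stage 2: m₀ = 49,454 kg, m_f = 49,454 − 37,600 = 11,854 kg; Δv = 368×9.81×ln(4.172) = 3610.1×1.4284 ≈ 5157 m/s.
Stage 3: m₀ = 9,334 kg, m_f = 9,334 − 7,360 = 1,974 kg; Δv = 406×9.81×ln(4.728) = 3982.9×1.5536 ≈ 6188 m/s.
Total Δv = 3229 + 5157 + 6188 = 14574 m/s.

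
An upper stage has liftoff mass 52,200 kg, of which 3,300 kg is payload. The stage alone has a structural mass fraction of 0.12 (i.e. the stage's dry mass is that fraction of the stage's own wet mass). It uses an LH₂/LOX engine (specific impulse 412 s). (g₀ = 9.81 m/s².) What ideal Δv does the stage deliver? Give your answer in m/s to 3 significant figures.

Δv ≈ 7030 m/s

Stage wet mass = m₀ − payload = 52,200 − 3,300 = 48,900 kg.
Stage dry mass = ε × stage wet mass = 0.12 × 48,900 = 5,868 kg.
Burnout mass m_f = stage dry + payload = 5,868 + 3,300 = 9,168 kg.
v_e = Isp · g₀ = 412 × 9.81 = 4041.7 m/s.
Rocket equation: Δv = v_e · ln(52,200/9,168) = 4041.7 × ln(5.694) = 4041.7 × 1.7394 ≈ 7030 m/s.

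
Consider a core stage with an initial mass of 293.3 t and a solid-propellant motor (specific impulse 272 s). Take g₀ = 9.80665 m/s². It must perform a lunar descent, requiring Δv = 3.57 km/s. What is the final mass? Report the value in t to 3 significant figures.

final mass ≈ 76.9 t

v_e = Isp · g₀ = 272 × 9.80665 = 2667.4 m/s.
Rocket equation: m₀/m_f = exp(Δv / v_e) = exp(3570 / 2667.4) = exp(1.3384) = 3.8129.
m_f = m₀ / 3.8129 = 293.3 / 3.8129 = 76.9231 t.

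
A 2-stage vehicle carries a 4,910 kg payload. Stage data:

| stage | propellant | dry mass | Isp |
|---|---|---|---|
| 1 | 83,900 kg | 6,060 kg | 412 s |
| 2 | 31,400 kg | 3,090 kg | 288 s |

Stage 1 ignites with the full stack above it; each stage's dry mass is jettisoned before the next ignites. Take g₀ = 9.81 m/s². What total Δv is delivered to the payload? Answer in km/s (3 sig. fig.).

Δv ≈ 8.73 km/s

Ignition mass of stage 1 = 83,900+6,060 + 31,400+3,090 + 4,910 = 129,360 kg.
Stage 1: m₀ = 129,360 kg, m_f = 129,360 − 83,900 = 45,460 kg; Δv = 412×9.81×ln(2.846) = 4041.7×1.0458 ≈ 4227 m/s.
Stage 2: m₀ = 39,400 kg, m_f = 39,400 − 31,400 = 8,000 kg; Δv = 288×9.81×ln(4.925) = 2825.3×1.5943 ≈ 4504 m/s.
Total Δv = 4227 + 4504 = 8731 m/s.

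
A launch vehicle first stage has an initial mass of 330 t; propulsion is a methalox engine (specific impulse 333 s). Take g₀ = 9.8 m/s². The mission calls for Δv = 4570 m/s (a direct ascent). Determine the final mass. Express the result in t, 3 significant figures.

final mass ≈ 81.3 t

v_e = Isp · g₀ = 333 × 9.8 = 3263.4 m/s.
Using Δv = v_e ln(m₀/m_f): m₀/m_f = exp(Δv / v_e) = exp(4570 / 3263.4) = exp(1.4004) = 4.0567.
m_f = m₀ / 4.0567 = 330 / 4.0567 = 81.3469 t.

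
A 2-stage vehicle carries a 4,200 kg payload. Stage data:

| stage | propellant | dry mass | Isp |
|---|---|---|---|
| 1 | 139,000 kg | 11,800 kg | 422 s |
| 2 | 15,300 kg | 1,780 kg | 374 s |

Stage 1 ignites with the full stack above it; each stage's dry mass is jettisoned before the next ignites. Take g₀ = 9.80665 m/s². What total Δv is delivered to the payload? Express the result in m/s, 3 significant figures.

Δv ≈ 11500 m/s

Ignition mass of stage 1 = 139,000+11,800 + 15,300+1,780 + 4,200 = 172,080 kg.
Stage 1: m₀ = 172,080 kg, m_f = 172,080 − 139,000 = 33,080 kg; Δv = 422×9.80665×ln(5.202) = 4138.4×1.6490 ≈ 6824 m/s.
Stage 2: m₀ = 21,280 kg, m_f = 21,280 − 15,300 = 5,980 kg; Δv = 374×9.80665×ln(3.559) = 3667.7×1.2693 ≈ 4656 m/s.
Total Δv = 6824 + 4656 = 11480 m/s.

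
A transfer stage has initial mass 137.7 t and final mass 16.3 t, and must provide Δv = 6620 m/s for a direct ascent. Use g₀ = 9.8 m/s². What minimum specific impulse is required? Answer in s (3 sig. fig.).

ln(m₀/m_f) = ln(137700/16300) = ln(8.448) = 2.1339.
v_e = Δv / ln(m₀/m_f) = 6620 / 2.1339 = 3102.3 m/s.
Isp = v_e / g₀ = 3102.3 / 9.8 = 316.6 s.

Isp ≈ 317 s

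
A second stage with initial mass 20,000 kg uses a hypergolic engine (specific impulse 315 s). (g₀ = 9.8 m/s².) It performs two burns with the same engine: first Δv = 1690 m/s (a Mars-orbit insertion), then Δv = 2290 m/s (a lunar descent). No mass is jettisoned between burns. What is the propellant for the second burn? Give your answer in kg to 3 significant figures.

v_e = Isp · g₀ = 315 × 9.8 = 3087.0 m/s.
After the first burn: m = 20000 × exp(−1690/3087.0) = 20000 × 0.57842 = 11,568.4 kg.
After the second burn: m = 11,568.4 × exp(−2290/3087.0) = 11,568.4 × 0.47625 = 5,509.45 kg.
Second-burn propellant = 11,568.4 − 5,509.45 = 6,058.95 kg.

propellant for the second burn ≈ 6060 kg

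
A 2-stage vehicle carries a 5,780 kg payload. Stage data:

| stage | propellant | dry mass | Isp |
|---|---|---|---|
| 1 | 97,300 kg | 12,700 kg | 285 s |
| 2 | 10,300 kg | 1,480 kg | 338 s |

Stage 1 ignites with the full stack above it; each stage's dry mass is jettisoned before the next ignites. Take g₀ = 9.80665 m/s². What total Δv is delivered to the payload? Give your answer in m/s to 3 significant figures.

Ignition mass of stage 1 = 97,300+12,700 + 10,300+1,480 + 5,780 = 127,560 kg.
Stage 1: m₀ = 127,560 kg, m_f = 127,560 − 97,300 = 30,260 kg; Δv = 285×9.80665×ln(4.215) = 2794.9×1.4388 ≈ 4021 m/s.
Stage 2: m₀ = 17,560 kg, m_f = 17,560 − 10,300 = 7,260 kg; Δv = 338×9.80665×ln(2.419) = 3314.6×0.8832 ≈ 2928 m/s.
Total Δv = 4021 + 2928 = 6949 m/s.

Δv ≈ 6950 m/s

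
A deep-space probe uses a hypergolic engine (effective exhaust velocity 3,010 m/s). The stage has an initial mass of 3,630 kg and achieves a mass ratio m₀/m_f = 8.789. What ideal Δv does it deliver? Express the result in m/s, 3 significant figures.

From the ideal rocket equation, Δv = v_e · ln(8.789) = 3010.0 × 2.1735 ≈ 6542.2 m/s.

Δv ≈ 6540 m/s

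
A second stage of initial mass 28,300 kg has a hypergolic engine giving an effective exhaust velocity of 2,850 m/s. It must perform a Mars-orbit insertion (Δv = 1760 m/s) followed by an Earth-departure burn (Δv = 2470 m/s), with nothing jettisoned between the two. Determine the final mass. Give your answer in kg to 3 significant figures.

final mass ≈ 6420 kg

After the first burn: m = 28300 × exp(−1760/2850.0) = 28300 × 0.53927 = 15,261.3 kg.
After the second burn: m = 15,261.3 × exp(−2470/2850.0) = 15,261.3 × 0.42035 = 6,415.09 kg.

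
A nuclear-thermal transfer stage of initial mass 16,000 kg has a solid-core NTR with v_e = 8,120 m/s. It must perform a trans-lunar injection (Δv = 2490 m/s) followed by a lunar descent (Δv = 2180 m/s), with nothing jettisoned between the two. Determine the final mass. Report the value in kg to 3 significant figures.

final mass ≈ 9000 kg

After the first burn: m = 16000 × exp(−2490/8120.0) = 16000 × 0.73591 = 11,774.6 kg.
After the second burn: m = 11,774.6 × exp(−2180/8120.0) = 11,774.6 × 0.76455 = 9,002.27 kg.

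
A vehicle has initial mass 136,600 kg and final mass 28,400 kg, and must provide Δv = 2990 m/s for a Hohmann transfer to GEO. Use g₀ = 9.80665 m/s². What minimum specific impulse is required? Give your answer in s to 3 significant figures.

Isp ≈ 194 s

ln(m₀/m_f) = ln(136600/28400) = ln(4.81) = 1.5707.
v_e = Δv / ln(m₀/m_f) = 2990 / 1.5707 = 1903.6 m/s.
Isp = v_e / g₀ = 1903.6 / 9.80665 = 194.1 s.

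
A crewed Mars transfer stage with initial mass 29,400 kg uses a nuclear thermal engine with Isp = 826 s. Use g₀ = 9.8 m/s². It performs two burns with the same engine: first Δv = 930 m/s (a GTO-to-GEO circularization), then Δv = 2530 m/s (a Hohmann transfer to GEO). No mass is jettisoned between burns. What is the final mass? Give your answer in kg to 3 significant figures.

v_e = Isp · g₀ = 826 × 9.8 = 8094.8 m/s.
After the first burn: m = 29400 × exp(−930/8094.8) = 29400 × 0.89147 = 26,209.2 kg.
After the second burn: m = 26,209.2 × exp(−2530/8094.8) = 26,209.2 × 0.73158 = 19,174.1 kg.

final mass ≈ 19200 kg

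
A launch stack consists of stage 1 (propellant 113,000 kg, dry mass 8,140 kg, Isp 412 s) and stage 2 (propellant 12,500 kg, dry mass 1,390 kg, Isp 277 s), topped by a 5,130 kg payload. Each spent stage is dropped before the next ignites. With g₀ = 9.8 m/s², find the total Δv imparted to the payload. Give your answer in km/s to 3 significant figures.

Ignition mass of stage 1 = 113,000+8,140 + 12,500+1,390 + 5,130 = 140,160 kg.
Stage 1: m₀ = 140,160 kg, m_f = 140,160 − 113,000 = 27,160 kg; Δv = 412×9.8×ln(5.161) = 4037.6×1.6410 ≈ 6626 m/s.
Stage 2: m₀ = 19,020 kg, m_f = 19,020 − 12,500 = 6,520 kg; Δv = 277×9.8×ln(2.917) = 2714.6×1.0706 ≈ 2906 m/s.
Total Δv = 6626 + 2906 = 9532 m/s.

Δv ≈ 9.53 km/s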